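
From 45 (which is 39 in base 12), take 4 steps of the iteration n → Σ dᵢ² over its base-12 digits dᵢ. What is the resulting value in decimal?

20

45 = (3,9)_12 → 90
90 = (7,6)_12 → 85
85 = (7,1)_12 → 50
50 = (4,2)_12 → 20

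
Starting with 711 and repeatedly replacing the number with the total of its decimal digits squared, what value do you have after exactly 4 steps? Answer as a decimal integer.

16

711 → 7² + 1² + 1² = 51
51 → 5² + 1² = 26
26 → 2² + 6² = 40
40 → 4² + 0² = 16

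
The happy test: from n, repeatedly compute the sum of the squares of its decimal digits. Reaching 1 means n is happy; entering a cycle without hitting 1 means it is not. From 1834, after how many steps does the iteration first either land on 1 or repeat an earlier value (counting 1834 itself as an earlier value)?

13

1834 → 1² + 8² + 3² + 4² = 90
90 → 9² + 0² = 81
81 → 8² + 1² = 65
65 → 6² + 5² = 61
61 → 6² + 1² = 37
37 → 3² + 7² = 58
58 → 5² + 8² = 89
89 → 8² + 9² = 145
145 → 1² + 4² + 5² = 42
42 → 4² + 2² = 20
20 → 2² + 0² = 4
4 → 4² = 16
16 → 1² + 6² = 37  — 37 repeats.
That took 13 steps.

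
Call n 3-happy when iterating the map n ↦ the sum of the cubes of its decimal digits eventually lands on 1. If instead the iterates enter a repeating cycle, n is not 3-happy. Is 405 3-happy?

not 3-happy

405 → 4³ + 0³ + 5³ = 64 + 0 + 125 = 189
189 → 1³ + 8³ + 9³ = 1 + 512 + 729 = 1242
1242 → 1³ + 2³ + 4³ + 2³ = 1 + 8 + 64 + 8 = 81
81 → 8³ + 1³ = 512 + 1 = 513
513 → 5³ + 1³ + 3³ = 125 + 1 + 27 = 153
153 → 1³ + 5³ + 3³ = 1 + 125 + 27 = 153  — 153 already seen; the sequence cycles without reaching 1.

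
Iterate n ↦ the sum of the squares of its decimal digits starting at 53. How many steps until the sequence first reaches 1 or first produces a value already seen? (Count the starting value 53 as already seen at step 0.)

53 → 5² + 3² = 34
34 → 3² + 4² = 25
25 → 2² + 5² = 29
29 → 2² + 9² = 85
85 → 8² + 5² = 89
89 → 8² + 9² = 145
145 → 1² + 4² + 5² = 42
42 → 4² + 2² = 20
20 → 2² + 0² = 4
4 → 4² = 16
16 → 1² + 6² = 37
37 → 3² + 7² = 58
58 → 5² + 8² = 89  — 89 repeats.
That took 13 steps.

13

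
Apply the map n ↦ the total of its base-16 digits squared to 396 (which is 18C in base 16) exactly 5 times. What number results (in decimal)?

169

396 = (1,8,12)_16 → 1² + 8² + 12² = 1 + 64 + 144 = 209
209 = (13,1)_16 → 13² + 1² = 169 + 1 = 170
170 = (10,10)_16 → 10² + 10² = 100 + 100 = 200
200 = (12,8)_16 → 12² + 8² = 144 + 64 = 208
208 = (13,0)_16 → 13² + 0² = 169 + 0 = 169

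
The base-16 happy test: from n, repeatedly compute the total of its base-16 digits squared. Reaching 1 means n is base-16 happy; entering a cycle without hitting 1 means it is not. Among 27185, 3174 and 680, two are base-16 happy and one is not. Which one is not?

27185

27185: 27185 → 146 → 85 → 50 → 13 → 169 → 181 → 146  — repeats 146 (not base-16 happy)
3174: 3174 → 216 → 233 → 277 → 27 → 122 → 149 → 106 → 136 → 128 → 64 → 16 → 1  — reaches 1 (base-16 happy)
680: 680 → 168 → 164 → 116 → 65 → 17 → 2 → 4 → 16 → 1  — reaches 1 (base-16 happy)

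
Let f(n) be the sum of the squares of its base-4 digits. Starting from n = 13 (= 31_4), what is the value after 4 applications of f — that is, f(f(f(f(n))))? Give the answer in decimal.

1

13 = (3,1)_4 → 10
10 = (2,2)_4 → 8
8 = (2,0)_4 → 4
4 = (1,0)_4 → 1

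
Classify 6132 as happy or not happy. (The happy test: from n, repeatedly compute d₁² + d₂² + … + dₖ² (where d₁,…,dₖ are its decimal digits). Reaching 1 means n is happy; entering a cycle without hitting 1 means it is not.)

not happy

6132 → 6² + 1² + 3² + 2² = 50
50 → 5² + 0² = 25
25 → 2² + 5² = 29
29 → 2² + 9² = 85
85 → 8² + 5² = 89
89 → 8² + 9² = 145
145 → 1² + 4² + 5² = 42
42 → 4² + 2² = 20
20 → 2² + 0² = 4
4 → 4² = 16
16 → 1² + 6² = 37
37 → 3² + 7² = 58
58 → 5² + 8² = 89  — 89 already seen; the sequence cycles without reaching 1.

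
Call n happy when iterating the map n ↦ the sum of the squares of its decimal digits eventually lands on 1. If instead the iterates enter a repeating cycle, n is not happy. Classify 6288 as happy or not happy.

not happy

6288 → 168
168 → 101
101 → 2
2 → 4
4 → 16
16 → 37
37 → 58
58 → 89
89 → 145
145 → 42
42 → 20
20 → 4  — 4 already seen; the sequence cycles without reaching 1.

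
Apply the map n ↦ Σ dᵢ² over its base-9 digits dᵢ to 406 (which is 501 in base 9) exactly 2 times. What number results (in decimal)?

406 = (5,0,1)_9 → 5² + 0² + 1² = 25 + 0 + 1 = 26
26 = (2,8)_9 → 2² + 8² = 4 + 64 = 68

68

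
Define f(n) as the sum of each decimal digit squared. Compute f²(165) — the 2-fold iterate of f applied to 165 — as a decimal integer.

165 → 1² + 6² + 5² = 1 + 36 + 25 = 62
62 → 6² + 2² = 36 + 4 = 40

40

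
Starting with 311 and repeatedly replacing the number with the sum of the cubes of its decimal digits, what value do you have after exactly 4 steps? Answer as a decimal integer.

311 → 3³ + 1³ + 1³ = 27 + 1 + 1 = 29
29 → 2³ + 9³ = 8 + 729 = 737
737 → 7³ + 3³ + 7³ = 343 + 27 + 343 = 713
713 → 7³ + 1³ + 3³ = 343 + 1 + 27 = 371

371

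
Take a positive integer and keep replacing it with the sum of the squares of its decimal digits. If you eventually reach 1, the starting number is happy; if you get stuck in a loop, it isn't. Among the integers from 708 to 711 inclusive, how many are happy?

708: 708 → 113 → 11 → 2 → 4 → 16 → 37 → 58 → 89 → 145 → 42 → 20 → 4  — not happy
709: 709 → 130 → 10 → 1  — happy
710: 710 → 50 → 25 → 29 → 85 → 89 → 145 → 42 → 20 → 4 → 16 → 37 → 58 → 89  — not happy
711: 711 → 51 → 26 → 40 → 16 → 37 → 58 → 89 → 145 → 42 → 20 → 4 → 16  — not happy
happy: 709

1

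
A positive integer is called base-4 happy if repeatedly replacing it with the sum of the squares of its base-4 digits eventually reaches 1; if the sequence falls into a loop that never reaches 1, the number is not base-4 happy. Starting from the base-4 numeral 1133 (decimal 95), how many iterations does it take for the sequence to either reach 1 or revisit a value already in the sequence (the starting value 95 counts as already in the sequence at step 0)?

4

95 = (1,1,3,3)_4 → 1² + 1² + 3² + 3² = 1 + 1 + 9 + 9 = 20
20 = (1,1,0)_4 → 1² + 1² + 0² = 1 + 1 + 0 = 2
2 = (2)_4 → 2² = 4
4 = (1,0)_4 → 1² + 0² = 1 + 0 = 1  — reached 1.
That took 4 steps.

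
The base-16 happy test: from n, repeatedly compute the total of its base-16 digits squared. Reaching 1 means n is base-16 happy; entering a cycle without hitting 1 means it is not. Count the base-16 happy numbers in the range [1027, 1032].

1027: 1027 → 25 → 82 → 29 → 170 → 200 → 208 → 169 → 181 → 146 → 85 → 50 → 13 → 169  — not base-16 happy
1028: 1028 → 32 → 4 → 16 → 1  — base-16 happy
1029: 1029 → 41 → 85 → 50 → 13 → 169 → 181 → 146 → 85  — not base-16 happy
1030: 1030 → 52 → 25 → 82 → 29 → 170 → 200 → 208 → 169 → 181 → 146 → 85 → 50 → 13 → 169  — not base-16 happy
1031: 1031 → 65 → 17 → 2 → 4 → 16 → 1  — base-16 happy
1032: 1032 → 80 → 25 → 82 → 29 → 170 → 200 → 208 → 169 → 181 → 146 → 85 → 50 → 13 → 169  — not base-16 happy
base-16 happy: 1028, 1031

2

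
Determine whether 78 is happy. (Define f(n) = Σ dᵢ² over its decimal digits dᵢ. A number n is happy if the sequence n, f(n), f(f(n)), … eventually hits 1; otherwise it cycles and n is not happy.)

78 → 113
113 → 11
11 → 2
2 → 4
4 → 16
16 → 37
37 → 58
58 → 89
89 → 145
145 → 42
42 → 20
20 → 4  — 4 already seen; the sequence cycles without reaching 1.

not happy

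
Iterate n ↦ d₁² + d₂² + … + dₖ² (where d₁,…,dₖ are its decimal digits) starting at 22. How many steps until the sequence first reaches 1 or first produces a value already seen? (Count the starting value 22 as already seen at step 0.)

14

22 → 2² + 2² = 4 + 4 = 8
8 → 8² = 64
64 → 6² + 4² = 36 + 16 = 52
52 → 5² + 2² = 25 + 4 = 29
29 → 2² + 9² = 4 + 81 = 85
85 → 8² + 5² = 64 + 25 = 89
89 → 8² + 9² = 64 + 81 = 145
145 → 1² + 4² + 5² = 1 + 16 + 25 = 42
42 → 4² + 2² = 16 + 4 = 20
20 → 2² + 0² = 4 + 0 = 4
4 → 4² = 16
16 → 1² + 6² = 1 + 36 = 37
37 → 3² + 7² = 9 + 49 = 58
58 → 5² + 8² = 25 + 64 = 89  — 89 repeats.
That took 14 steps.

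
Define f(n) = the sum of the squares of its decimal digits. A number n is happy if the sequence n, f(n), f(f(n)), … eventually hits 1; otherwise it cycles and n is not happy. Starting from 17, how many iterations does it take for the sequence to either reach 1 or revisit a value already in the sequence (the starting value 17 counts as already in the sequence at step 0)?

13

17 → 1² + 7² = 1 + 49 = 50
50 → 5² + 0² = 25 + 0 = 25
25 → 2² + 5² = 4 + 25 = 29
29 → 2² + 9² = 4 + 81 = 85
85 → 8² + 5² = 64 + 25 = 89
89 → 8² + 9² = 64 + 81 = 145
145 → 1² + 4² + 5² = 1 + 16 + 25 = 42
42 → 4² + 2² = 16 + 4 = 20
20 → 2² + 0² = 4 + 0 = 4
4 → 4² = 16
16 → 1² + 6² = 1 + 36 = 37
37 → 3² + 7² = 9 + 49 = 58
58 → 5² + 8² = 25 + 64 = 89  — 89 repeats.
That took 13 steps.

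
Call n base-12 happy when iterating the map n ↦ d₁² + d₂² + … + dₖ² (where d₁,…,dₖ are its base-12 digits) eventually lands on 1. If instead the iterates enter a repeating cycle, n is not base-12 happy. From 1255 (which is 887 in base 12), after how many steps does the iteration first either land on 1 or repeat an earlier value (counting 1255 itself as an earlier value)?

1255 = (8,8,7)_12 → 177
177 = (1,2,9)_12 → 86
86 = (7,2)_12 → 53
53 = (4,5)_12 → 41
41 = (3,5)_12 → 34
34 = (2,10)_12 → 104
104 = (8,8)_12 → 128
128 = (10,8)_12 → 164
164 = (1,1,8)_12 → 66
66 = (5,6)_12 → 61
61 = (5,1)_12 → 26
26 = (2,2)_12 → 8
8 = (8)_12 → 64
64 = (5,4)_12 → 41  — 41 repeats.
That took 14 steps.

14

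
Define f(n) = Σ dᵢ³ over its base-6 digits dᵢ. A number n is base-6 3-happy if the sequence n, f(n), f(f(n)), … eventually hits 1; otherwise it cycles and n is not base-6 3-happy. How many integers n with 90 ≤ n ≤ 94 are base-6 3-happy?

90: 90 → 35 → 250 → 190 → 190  (repeats 190)
91: 91 → 36 → 1  (reaches 1)
92: 92 → 43 → 3 → 27 → 91 → 36 → 1  (reaches 1)
93: 93 → 62 → 73 → 9 → 28 → 128 → 62  (repeats 62)
94: 94 → 99 → 99  (repeats 99)
base-6 3-happy: 91, 92

2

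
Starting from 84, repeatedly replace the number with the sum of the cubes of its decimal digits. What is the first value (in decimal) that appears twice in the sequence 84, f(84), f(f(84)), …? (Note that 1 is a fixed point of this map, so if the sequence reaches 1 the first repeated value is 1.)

153

84 → 8³ + 4³ = 576
576 → 5³ + 7³ + 6³ = 684
684 → 6³ + 8³ + 4³ = 792
792 → 7³ + 9³ + 2³ = 1080
1080 → 1³ + 0³ + 8³ + 0³ = 513
513 → 5³ + 1³ + 3³ = 153
153 → 1³ + 5³ + 3³ = 153  — 153 already appeared earlier.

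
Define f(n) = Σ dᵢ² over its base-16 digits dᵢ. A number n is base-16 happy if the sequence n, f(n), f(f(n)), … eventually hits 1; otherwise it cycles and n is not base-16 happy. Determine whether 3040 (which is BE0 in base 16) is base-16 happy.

base-16 happy

3040 = (11,14,0)_16 → 317
317 = (1,3,13)_16 → 179
179 = (11,3)_16 → 130
130 = (8,2)_16 → 68
68 = (4,4)_16 → 32
32 = (2,0)_16 → 4
4 = (4)_16 → 16
16 = (1,0)_16 → 1  — reached 1.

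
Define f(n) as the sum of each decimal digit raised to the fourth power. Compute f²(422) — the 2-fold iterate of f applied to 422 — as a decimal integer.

422 → 4⁴ + 2⁴ + 2⁴ = 256 + 16 + 16 = 288
288 → 2⁴ + 8⁴ + 8⁴ = 16 + 4096 + 4096 = 8208

8208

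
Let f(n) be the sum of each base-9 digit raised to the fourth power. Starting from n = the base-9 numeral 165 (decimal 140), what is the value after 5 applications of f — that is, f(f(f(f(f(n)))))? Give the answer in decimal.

140 = (1,6,5)_9 → 1922
1922 = (2,5,6,5)_9 → 2562
2562 = (3,4,5,6)_9 → 2258
2258 = (3,0,7,8)_9 → 6578
6578 = (1,0,0,1,8)_9 → 4098

4098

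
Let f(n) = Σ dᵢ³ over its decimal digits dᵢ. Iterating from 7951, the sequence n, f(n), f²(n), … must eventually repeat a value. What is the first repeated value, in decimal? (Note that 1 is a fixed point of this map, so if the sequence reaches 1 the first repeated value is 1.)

7951 → 1198
1198 → 1243
1243 → 100
100 → 1  — reached the fixed point 1.
1 → 1, so 1 is the first repeated value.

1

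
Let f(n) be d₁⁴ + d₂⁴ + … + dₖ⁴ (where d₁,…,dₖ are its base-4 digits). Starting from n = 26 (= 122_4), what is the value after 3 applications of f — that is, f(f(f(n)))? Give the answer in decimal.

2

26 = (1,2,2)_4 → 1⁴ + 2⁴ + 2⁴ = 1 + 16 + 16 = 33
33 = (2,0,1)_4 → 2⁴ + 0⁴ + 1⁴ = 16 + 0 + 1 = 17
17 = (1,0,1)_4 → 1⁴ + 0⁴ + 1⁴ = 1 + 0 + 1 = 2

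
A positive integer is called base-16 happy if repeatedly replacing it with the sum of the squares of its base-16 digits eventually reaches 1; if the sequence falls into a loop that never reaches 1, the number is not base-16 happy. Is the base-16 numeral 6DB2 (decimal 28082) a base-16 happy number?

28082 = (6,13,11,2)_16 → 6² + 13² + 11² + 2² = 330
330 = (1,4,10)_16 → 1² + 4² + 10² = 117
117 = (7,5)_16 → 7² + 5² = 74
74 = (4,10)_16 → 4² + 10² = 116
116 = (7,4)_16 → 7² + 4² = 65
65 = (4,1)_16 → 4² + 1² = 17
17 = (1,1)_16 → 1² + 1² = 2
2 = (2)_16 → 2² = 4
4 = (4)_16 → 4² = 16
16 = (1,0)_16 → 1² + 0² = 1  — reached 1.

base-16 happy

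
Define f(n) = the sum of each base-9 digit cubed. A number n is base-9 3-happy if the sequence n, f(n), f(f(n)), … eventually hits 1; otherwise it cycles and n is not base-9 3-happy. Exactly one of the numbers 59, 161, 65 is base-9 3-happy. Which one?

59

59: 59 → 341 → 577 → 345 → 99 → 9 → 1  — reaches 1 (base-9 3-happy)
161: 161 → 1025 → 665 → 1025  — repeats 1025 (not base-9 3-happy)
65: 65 → 351 → 91 → 3 → 27 → 27  — repeats 27 (not base-9 3-happy)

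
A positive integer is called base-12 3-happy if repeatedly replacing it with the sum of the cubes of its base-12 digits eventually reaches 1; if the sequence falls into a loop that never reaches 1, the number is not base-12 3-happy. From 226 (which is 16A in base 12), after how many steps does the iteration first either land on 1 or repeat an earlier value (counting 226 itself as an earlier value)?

226 = (1,6,10)_12 → 1³ + 6³ + 10³ = 1217
1217 = (8,5,5)_12 → 8³ + 5³ + 5³ = 762
762 = (5,3,6)_12 → 5³ + 3³ + 6³ = 368
368 = (2,6,8)_12 → 2³ + 6³ + 8³ = 736
736 = (5,1,4)_12 → 5³ + 1³ + 4³ = 190
190 = (1,3,10)_12 → 1³ + 3³ + 10³ = 1028
1028 = (7,1,8)_12 → 7³ + 1³ + 8³ = 856
856 = (5,11,4)_12 → 5³ + 11³ + 4³ = 1520
1520 = (10,6,8)_12 → 10³ + 6³ + 8³ = 1728
1728 = (1,0,0,0)_12 → 1³ + 0³ + 0³ + 0³ = 1  — reached 1.
That took 10 steps.

10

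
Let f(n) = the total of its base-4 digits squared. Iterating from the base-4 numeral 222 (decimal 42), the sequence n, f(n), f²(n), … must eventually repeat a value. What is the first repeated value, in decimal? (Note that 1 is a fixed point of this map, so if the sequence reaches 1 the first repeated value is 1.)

1

42 = (2,2,2)_4 → 2² + 2² + 2² = 4 + 4 + 4 = 12
12 = (3,0)_4 → 3² + 0² = 9 + 0 = 9
9 = (2,1)_4 → 2² + 1² = 4 + 1 = 5
5 = (1,1)_4 → 1² + 1² = 1 + 1 = 2
2 = (2)_4 → 2² = 4
4 = (1,0)_4 → 1² + 0² = 1 + 0 = 1  — reached the fixed point 1.
1 → 1, so 1 is the first repeated value.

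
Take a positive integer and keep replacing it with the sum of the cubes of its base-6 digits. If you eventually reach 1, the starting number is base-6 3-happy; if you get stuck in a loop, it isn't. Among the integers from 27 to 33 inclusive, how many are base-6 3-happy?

27: 27 → 91 → 36 → 1  — base-6 3-happy
28: 28 → 128 → 62 → 73 → 9 → 28  — not base-6 3-happy
29: 29 → 189 → 153 → 92 → 43 → 3 → 27 → 91 → 36 → 1  — base-6 3-happy
30: 30 → 125 → 160 → 136 → 155 → 190 → 190  — not base-6 3-happy
31: 31 → 126 → 54 → 28 → 128 → 62 → 73 → 9 → 28  — not base-6 3-happy
32: 32 → 133 → 92 → 43 → 3 → 27 → 91 → 36 → 1  — base-6 3-happy
33: 33 → 152 → 73 → 9 → 28 → 128 → 62 → 73  — not base-6 3-happy
base-6 3-happy: 27, 29, 32

3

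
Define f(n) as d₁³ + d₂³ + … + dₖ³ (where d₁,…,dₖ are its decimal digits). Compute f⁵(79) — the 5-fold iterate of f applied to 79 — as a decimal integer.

79 → 7³ + 9³ = 343 + 729 = 1072
1072 → 1³ + 0³ + 7³ + 2³ = 1 + 0 + 343 + 8 = 352
352 → 3³ + 5³ + 2³ = 27 + 125 + 8 = 160
160 → 1³ + 6³ + 0³ = 1 + 216 + 0 = 217
217 → 2³ + 1³ + 7³ = 8 + 1 + 343 = 352

352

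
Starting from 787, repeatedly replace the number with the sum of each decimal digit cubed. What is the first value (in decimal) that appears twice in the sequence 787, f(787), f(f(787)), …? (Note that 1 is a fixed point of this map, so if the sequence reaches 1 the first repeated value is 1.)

1

787 → 1198
1198 → 1243
1243 → 100
100 → 1  — reached the fixed point 1.
1 → 1, so 1 is the first repeated value.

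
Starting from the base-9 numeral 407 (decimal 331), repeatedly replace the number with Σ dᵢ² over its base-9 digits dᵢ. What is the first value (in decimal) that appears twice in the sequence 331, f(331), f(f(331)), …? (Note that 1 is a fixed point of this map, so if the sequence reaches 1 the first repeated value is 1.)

331 = (4,0,7)_9 → 4² + 0² + 7² = 65
65 = (7,2)_9 → 7² + 2² = 53
53 = (5,8)_9 → 5² + 8² = 89
89 = (1,0,8)_9 → 1² + 0² + 8² = 65  — 65 already appeared earlier.

65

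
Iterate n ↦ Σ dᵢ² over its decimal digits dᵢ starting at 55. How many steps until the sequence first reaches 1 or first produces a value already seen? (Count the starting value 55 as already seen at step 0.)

13

55 → 5² + 5² = 50
50 → 5² + 0² = 25
25 → 2² + 5² = 29
29 → 2² + 9² = 85
85 → 8² + 5² = 89
89 → 8² + 9² = 145
145 → 1² + 4² + 5² = 42
42 → 4² + 2² = 20
20 → 2² + 0² = 4
4 → 4² = 16
16 → 1² + 6² = 37
37 → 3² + 7² = 58
58 → 5² + 8² = 89  — 89 repeats.
That took 13 steps.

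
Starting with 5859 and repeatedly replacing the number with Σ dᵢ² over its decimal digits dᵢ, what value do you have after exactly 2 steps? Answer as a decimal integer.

107

5859 → 5² + 8² + 5² + 9² = 195
195 → 1² + 9² + 5² = 107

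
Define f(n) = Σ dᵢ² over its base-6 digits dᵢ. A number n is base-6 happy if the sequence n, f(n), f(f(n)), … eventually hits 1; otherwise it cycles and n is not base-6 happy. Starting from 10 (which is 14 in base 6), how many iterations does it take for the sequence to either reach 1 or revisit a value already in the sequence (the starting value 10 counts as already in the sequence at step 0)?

9

10 = (1,4)_6 → 1² + 4² = 1 + 16 = 17
17 = (2,5)_6 → 2² + 5² = 4 + 25 = 29
29 = (4,5)_6 → 4² + 5² = 16 + 25 = 41
41 = (1,0,5)_6 → 1² + 0² + 5² = 1 + 0 + 25 = 26
26 = (4,2)_6 → 4² + 2² = 16 + 4 = 20
20 = (3,2)_6 → 3² + 2² = 9 + 4 = 13
13 = (2,1)_6 → 2² + 1² = 4 + 1 = 5
5 = (5)_6 → 5² = 25
25 = (4,1)_6 → 4² + 1² = 16 + 1 = 17  — 17 repeats.
That took 9 steps.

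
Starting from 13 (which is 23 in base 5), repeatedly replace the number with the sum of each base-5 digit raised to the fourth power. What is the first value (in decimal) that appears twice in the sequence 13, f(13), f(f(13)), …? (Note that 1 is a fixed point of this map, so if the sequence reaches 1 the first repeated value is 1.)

353

13 = (2,3)_5 → 2⁴ + 3⁴ = 97
97 = (3,4,2)_5 → 3⁴ + 4⁴ + 2⁴ = 353
353 = (2,4,0,3)_5 → 2⁴ + 4⁴ + 0⁴ + 3⁴ = 353  — 353 already appeared earlier.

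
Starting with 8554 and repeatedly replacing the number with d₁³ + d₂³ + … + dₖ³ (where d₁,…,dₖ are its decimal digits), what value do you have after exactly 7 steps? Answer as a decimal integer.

8554 → 826
826 → 736
736 → 586
586 → 853
853 → 664
664 → 496
496 → 1009

1009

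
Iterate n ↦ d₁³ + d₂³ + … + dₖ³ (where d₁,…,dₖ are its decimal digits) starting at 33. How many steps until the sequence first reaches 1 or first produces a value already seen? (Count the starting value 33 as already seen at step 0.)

7

33 → 3³ + 3³ = 27 + 27 = 54
54 → 5³ + 4³ = 125 + 64 = 189
189 → 1³ + 8³ + 9³ = 1 + 512 + 729 = 1242
1242 → 1³ + 2³ + 4³ + 2³ = 1 + 8 + 64 + 8 = 81
81 → 8³ + 1³ = 512 + 1 = 513
513 → 5³ + 1³ + 3³ = 125 + 1 + 27 = 153
153 → 1³ + 5³ + 3³ = 1 + 125 + 27 = 153  — 153 repeats.
That took 7 steps.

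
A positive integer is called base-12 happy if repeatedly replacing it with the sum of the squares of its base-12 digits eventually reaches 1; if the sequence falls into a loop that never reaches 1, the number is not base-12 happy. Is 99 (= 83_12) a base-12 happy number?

99 = (8,3)_12 → 8² + 3² = 73
73 = (6,1)_12 → 6² + 1² = 37
37 = (3,1)_12 → 3² + 1² = 10
10 = (10)_12 → 10² = 100
100 = (8,4)_12 → 8² + 4² = 80
80 = (6,8)_12 → 6² + 8² = 100  — 100 already seen; the sequence cycles without reaching 1.

not base-12 happy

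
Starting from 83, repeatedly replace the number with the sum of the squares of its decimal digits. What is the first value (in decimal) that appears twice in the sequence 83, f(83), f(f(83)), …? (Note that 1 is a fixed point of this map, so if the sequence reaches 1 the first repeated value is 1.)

83 → 8² + 3² = 73
73 → 7² + 3² = 58
58 → 5² + 8² = 89
89 → 8² + 9² = 145
145 → 1² + 4² + 5² = 42
42 → 4² + 2² = 20
20 → 2² + 0² = 4
4 → 4² = 16
16 → 1² + 6² = 37
37 → 3² + 7² = 58  — 58 already appeared earlier.

58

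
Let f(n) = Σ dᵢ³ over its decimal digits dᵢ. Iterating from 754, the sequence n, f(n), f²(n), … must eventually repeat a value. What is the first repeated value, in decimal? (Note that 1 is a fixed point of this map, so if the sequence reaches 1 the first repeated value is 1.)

160

754 → 7³ + 5³ + 4³ = 343 + 125 + 64 = 532
532 → 5³ + 3³ + 2³ = 125 + 27 + 8 = 160
160 → 1³ + 6³ + 0³ = 1 + 216 + 0 = 217
217 → 2³ + 1³ + 7³ = 8 + 1 + 343 = 352
352 → 3³ + 5³ + 2³ = 27 + 125 + 8 = 160  — 160 already appeared earlier.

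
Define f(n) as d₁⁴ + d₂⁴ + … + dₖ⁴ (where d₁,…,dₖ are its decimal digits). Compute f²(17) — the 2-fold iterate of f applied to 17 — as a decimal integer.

17 → 1⁴ + 7⁴ = 1 + 2401 = 2402
2402 → 2⁴ + 4⁴ + 0⁴ + 2⁴ = 16 + 256 + 0 + 16 = 288

288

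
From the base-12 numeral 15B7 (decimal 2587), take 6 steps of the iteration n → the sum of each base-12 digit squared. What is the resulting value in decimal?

2587 = (1,5,11,7)_12 → 196
196 = (1,4,4)_12 → 33
33 = (2,9)_12 → 85
85 = (7,1)_12 → 50
50 = (4,2)_12 → 20
20 = (1,8)_12 → 65

65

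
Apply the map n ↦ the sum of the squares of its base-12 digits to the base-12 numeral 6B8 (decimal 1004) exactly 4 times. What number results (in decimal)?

1004 = (6,11,8)_12 → 6² + 11² + 8² = 36 + 121 + 64 = 221
221 = (1,6,5)_12 → 1² + 6² + 5² = 1 + 36 + 25 = 62
62 = (5,2)_12 → 5² + 2² = 25 + 4 = 29
29 = (2,5)_12 → 2² + 5² = 4 + 25 = 29

29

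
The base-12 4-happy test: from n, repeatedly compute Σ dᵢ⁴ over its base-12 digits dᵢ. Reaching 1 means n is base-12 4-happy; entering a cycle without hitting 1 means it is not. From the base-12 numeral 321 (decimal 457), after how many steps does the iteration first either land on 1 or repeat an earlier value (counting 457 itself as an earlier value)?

457 = (3,2,1)_12 → 3⁴ + 2⁴ + 1⁴ = 98
98 = (8,2)_12 → 8⁴ + 2⁴ = 4112
4112 = (2,4,6,8)_12 → 2⁴ + 4⁴ + 6⁴ + 8⁴ = 5664
5664 = (3,3,4,0)_12 → 3⁴ + 3⁴ + 4⁴ + 0⁴ = 418
418 = (2,10,10)_12 → 2⁴ + 10⁴ + 10⁴ = 20016
20016 = (11,7,0,0)_12 → 11⁴ + 7⁴ + 0⁴ + 0⁴ = 17042
17042 = (9,10,4,2)_12 → 9⁴ + 10⁴ + 4⁴ + 2⁴ = 16833
16833 = (9,8,10,9)_12 → 9⁴ + 8⁴ + 10⁴ + 9⁴ = 27218
27218 = (1,3,9,0,2)_12 → 1⁴ + 3⁴ + 9⁴ + 0⁴ + 2⁴ = 6659
6659 = (3,10,2,11)_12 → 3⁴ + 10⁴ + 2⁴ + 11⁴ = 24738
24738 = (1,2,3,9,6)_12 → 1⁴ + 2⁴ + 3⁴ + 9⁴ + 6⁴ = 7955
7955 = (4,7,2,11)_12 → 4⁴ + 7⁴ + 2⁴ + 11⁴ = 17314
17314 = (10,0,2,10)_12 → 10⁴ + 0⁴ + 2⁴ + 10⁴ = 20016  — 20016 repeats.
That took 13 steps.

13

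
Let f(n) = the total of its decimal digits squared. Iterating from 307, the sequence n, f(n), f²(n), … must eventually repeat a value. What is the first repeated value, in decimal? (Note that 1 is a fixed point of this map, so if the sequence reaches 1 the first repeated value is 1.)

307 → 3² + 0² + 7² = 9 + 0 + 49 = 58
58 → 5² + 8² = 25 + 64 = 89
89 → 8² + 9² = 64 + 81 = 145
145 → 1² + 4² + 5² = 1 + 16 + 25 = 42
42 → 4² + 2² = 16 + 4 = 20
20 → 2² + 0² = 4 + 0 = 4
4 → 4² = 16
16 → 1² + 6² = 1 + 36 = 37
37 → 3² + 7² = 9 + 49 = 58  — 58 already appeared earlier.

58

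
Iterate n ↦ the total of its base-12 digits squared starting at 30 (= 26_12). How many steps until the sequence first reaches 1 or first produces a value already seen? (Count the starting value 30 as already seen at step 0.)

4

30 = (2,6)_12 → 2² + 6² = 4 + 36 = 40
40 = (3,4)_12 → 3² + 4² = 9 + 16 = 25
25 = (2,1)_12 → 2² + 1² = 4 + 1 = 5
5 = (5)_12 → 5² = 25  — 25 repeats.
That took 4 steps.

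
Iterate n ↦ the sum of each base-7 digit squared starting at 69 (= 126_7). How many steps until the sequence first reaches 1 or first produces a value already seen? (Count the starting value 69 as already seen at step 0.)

69 = (1,2,6)_7 → 1² + 2² + 6² = 41
41 = (5,6)_7 → 5² + 6² = 61
61 = (1,1,5)_7 → 1² + 1² + 5² = 27
27 = (3,6)_7 → 3² + 6² = 45
45 = (6,3)_7 → 6² + 3² = 45  — 45 repeats.
That took 5 steps.

5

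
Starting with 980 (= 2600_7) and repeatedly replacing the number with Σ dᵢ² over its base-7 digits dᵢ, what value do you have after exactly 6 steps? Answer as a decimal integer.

8

980 = (2,6,0,0)_7 → 2² + 6² + 0² + 0² = 40
40 = (5,5)_7 → 5² + 5² = 50
50 = (1,0,1)_7 → 1² + 0² + 1² = 2
2 = (2)_7 → 2² = 4
4 = (4)_7 → 4² = 16
16 = (2,2)_7 → 2² + 2² = 8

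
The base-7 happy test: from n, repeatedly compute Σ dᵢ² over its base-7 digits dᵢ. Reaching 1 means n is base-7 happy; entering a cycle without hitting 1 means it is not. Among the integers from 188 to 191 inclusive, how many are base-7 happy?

1

188: 188 → 70 → 10 → 10  — not base-7 happy
189: 189 → 45 → 45  — not base-7 happy
190: 190 → 46 → 52 → 10 → 10  — not base-7 happy
191: 191 → 49 → 1  — base-7 happy
base-7 happy: 191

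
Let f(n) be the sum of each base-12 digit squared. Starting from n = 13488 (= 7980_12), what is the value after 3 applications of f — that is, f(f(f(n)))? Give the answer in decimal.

13488 = (7,9,8,0)_12 → 194
194 = (1,4,2)_12 → 21
21 = (1,9)_12 → 82

82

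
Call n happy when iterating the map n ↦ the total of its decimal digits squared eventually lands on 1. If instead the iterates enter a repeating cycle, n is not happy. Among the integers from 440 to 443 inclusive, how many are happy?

1

440: 440 → 32 → 13 → 10 → 1  — happy
441: 441 → 33 → 18 → 65 → 61 → 37 → 58 → 89 → 145 → 42 → 20 → 4 → 16 → 37  — not happy
442: 442 → 36 → 45 → 41 → 17 → 50 → 25 → 29 → 85 → 89 → 145 → 42 → 20 → 4 → 16 → 37 → 58 → 89  — not happy
443: 443 → 41 → 17 → 50 → 25 → 29 → 85 → 89 → 145 → 42 → 20 → 4 → 16 → 37 → 58 → 89  — not happy
happy: 440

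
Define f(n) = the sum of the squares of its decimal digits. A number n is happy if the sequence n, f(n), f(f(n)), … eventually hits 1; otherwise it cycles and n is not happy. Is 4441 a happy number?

happy

4441 → 4² + 4² + 4² + 1² = 16 + 16 + 16 + 1 = 49
49 → 4² + 9² = 16 + 81 = 97
97 → 9² + 7² = 81 + 49 = 130
130 → 1² + 3² + 0² = 1 + 9 + 0 = 10
10 → 1² + 0² = 1 + 0 = 1  — reached 1.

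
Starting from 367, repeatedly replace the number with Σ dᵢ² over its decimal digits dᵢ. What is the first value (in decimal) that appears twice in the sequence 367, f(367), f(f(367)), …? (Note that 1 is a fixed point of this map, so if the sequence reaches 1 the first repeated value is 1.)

367 → 3² + 6² + 7² = 94
94 → 9² + 4² = 97
97 → 9² + 7² = 130
130 → 1² + 3² + 0² = 10
10 → 1² + 0² = 1  — reached the fixed point 1.
1 → 1, so 1 is the first repeated value.

1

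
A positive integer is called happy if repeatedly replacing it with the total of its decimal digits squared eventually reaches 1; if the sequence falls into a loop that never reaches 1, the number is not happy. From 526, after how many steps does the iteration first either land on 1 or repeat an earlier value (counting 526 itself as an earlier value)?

526 → 5² + 2² + 6² = 25 + 4 + 36 = 65
65 → 6² + 5² = 36 + 25 = 61
61 → 6² + 1² = 36 + 1 = 37
37 → 3² + 7² = 9 + 49 = 58
58 → 5² + 8² = 25 + 64 = 89
89 → 8² + 9² = 64 + 81 = 145
145 → 1² + 4² + 5² = 1 + 16 + 25 = 42
42 → 4² + 2² = 16 + 4 = 20
20 → 2² + 0² = 4 + 0 = 4
4 → 4² = 16
16 → 1² + 6² = 1 + 36 = 37  — 37 repeats.
That took 11 steps.

11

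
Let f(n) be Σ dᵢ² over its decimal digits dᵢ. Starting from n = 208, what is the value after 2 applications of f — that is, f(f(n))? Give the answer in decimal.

100

208 → 68
68 → 100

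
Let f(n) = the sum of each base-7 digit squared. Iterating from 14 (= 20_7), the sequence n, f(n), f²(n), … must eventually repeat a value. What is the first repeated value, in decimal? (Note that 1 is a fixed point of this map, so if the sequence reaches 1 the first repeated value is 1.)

14 = (2,0)_7 → 2² + 0² = 4 + 0 = 4
4 = (4)_7 → 4² = 16
16 = (2,2)_7 → 2² + 2² = 4 + 4 = 8
8 = (1,1)_7 → 1² + 1² = 1 + 1 = 2
2 = (2)_7 → 2² = 4  — 4 already appeared earlier.

4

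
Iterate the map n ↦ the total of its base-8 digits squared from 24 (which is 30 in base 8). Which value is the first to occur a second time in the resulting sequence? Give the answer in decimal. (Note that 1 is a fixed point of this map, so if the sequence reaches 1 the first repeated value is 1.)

4

24 = (3,0)_8 → 3² + 0² = 9
9 = (1,1)_8 → 1² + 1² = 2
2 = (2)_8 → 2² = 4
4 = (4)_8 → 4² = 16
16 = (2,0)_8 → 2² + 0² = 4  — 4 already appeared earlier.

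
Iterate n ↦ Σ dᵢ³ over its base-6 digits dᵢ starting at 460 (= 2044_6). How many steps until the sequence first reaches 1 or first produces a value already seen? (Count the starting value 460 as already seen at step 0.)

4

460 = (2,0,4,4)_6 → 2³ + 0³ + 4³ + 4³ = 136
136 = (3,4,4)_6 → 3³ + 4³ + 4³ = 155
155 = (4,1,5)_6 → 4³ + 1³ + 5³ = 190
190 = (5,1,4)_6 → 5³ + 1³ + 4³ = 190  — 190 repeats.
That took 4 steps.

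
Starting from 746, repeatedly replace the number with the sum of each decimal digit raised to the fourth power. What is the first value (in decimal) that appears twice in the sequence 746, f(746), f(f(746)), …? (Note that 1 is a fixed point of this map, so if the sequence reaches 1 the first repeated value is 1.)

746 → 7⁴ + 4⁴ + 6⁴ = 2401 + 256 + 1296 = 3953
3953 → 3⁴ + 9⁴ + 5⁴ + 3⁴ = 81 + 6561 + 625 + 81 = 7348
7348 → 7⁴ + 3⁴ + 4⁴ + 8⁴ = 2401 + 81 + 256 + 4096 = 6834
6834 → 6⁴ + 8⁴ + 3⁴ + 4⁴ = 1296 + 4096 + 81 + 256 = 5729
5729 → 5⁴ + 7⁴ + 2⁴ + 9⁴ = 625 + 2401 + 16 + 6561 = 9603
9603 → 9⁴ + 6⁴ + 0⁴ + 3⁴ = 6561 + 1296 + 0 + 81 = 7938
7938 → 7⁴ + 9⁴ + 3⁴ + 8⁴ = 2401 + 6561 + 81 + 4096 = 13139
13139 → 1⁴ + 3⁴ + 1⁴ + 3⁴ + 9⁴ = 1 + 81 + 1 + 81 + 6561 = 6725
6725 → 6⁴ + 7⁴ + 2⁴ + 5⁴ = 1296 + 2401 + 16 + 625 = 4338
4338 → 4⁴ + 3⁴ + 3⁴ + 8⁴ = 256 + 81 + 81 + 4096 = 4514
4514 → 4⁴ + 5⁴ + 1⁴ + 4⁴ = 256 + 625 + 1 + 256 = 1138
1138 → 1⁴ + 1⁴ + 3⁴ + 8⁴ = 1 + 1 + 81 + 4096 = 4179
4179 → 4⁴ + 1⁴ + 7⁴ + 9⁴ = 256 + 1 + 2401 + 6561 = 9219
9219 → 9⁴ + 2⁴ + 1⁴ + 9⁴ = 6561 + 16 + 1 + 6561 = 13139  — 13139 already appeared earlier.

13139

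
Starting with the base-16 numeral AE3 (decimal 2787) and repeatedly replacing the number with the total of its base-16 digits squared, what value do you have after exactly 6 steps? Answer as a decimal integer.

32

2787 = (10,14,3)_16 → 10² + 14² + 3² = 305
305 = (1,3,1)_16 → 1² + 3² + 1² = 11
11 = (11)_16 → 11² = 121
121 = (7,9)_16 → 7² + 9² = 130
130 = (8,2)_16 → 8² + 2² = 68
68 = (4,4)_16 → 4² + 4² = 32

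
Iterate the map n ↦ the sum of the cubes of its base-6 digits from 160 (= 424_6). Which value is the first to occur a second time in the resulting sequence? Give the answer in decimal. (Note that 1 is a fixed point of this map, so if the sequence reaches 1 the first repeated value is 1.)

190

160 = (4,2,4)_6 → 136
136 = (3,4,4)_6 → 155
155 = (4,1,5)_6 → 190
190 = (5,1,4)_6 → 190  — 190 already appeared earlier.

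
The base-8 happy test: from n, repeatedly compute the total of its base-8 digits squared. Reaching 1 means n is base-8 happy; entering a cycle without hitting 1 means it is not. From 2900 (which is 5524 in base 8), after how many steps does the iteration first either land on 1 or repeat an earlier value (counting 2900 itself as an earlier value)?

2900 = (5,5,2,4)_8 → 5² + 5² + 2² + 4² = 70
70 = (1,0,6)_8 → 1² + 0² + 6² = 37
37 = (4,5)_8 → 4² + 5² = 41
41 = (5,1)_8 → 5² + 1² = 26
26 = (3,2)_8 → 3² + 2² = 13
13 = (1,5)_8 → 1² + 5² = 26  — 26 repeats.
That took 6 steps.

6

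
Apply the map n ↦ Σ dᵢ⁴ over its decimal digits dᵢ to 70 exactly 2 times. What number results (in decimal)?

70 → 7⁴ + 0⁴ = 2401 + 0 = 2401
2401 → 2⁴ + 4⁴ + 0⁴ + 1⁴ = 16 + 256 + 0 + 1 = 273

273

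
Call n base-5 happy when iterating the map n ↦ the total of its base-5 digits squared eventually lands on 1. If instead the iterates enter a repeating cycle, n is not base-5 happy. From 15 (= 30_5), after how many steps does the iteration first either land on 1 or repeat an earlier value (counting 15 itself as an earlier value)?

15 = (3,0)_5 → 3² + 0² = 9 + 0 = 9
9 = (1,4)_5 → 1² + 4² = 1 + 16 = 17
17 = (3,2)_5 → 3² + 2² = 9 + 4 = 13
13 = (2,3)_5 → 2² + 3² = 4 + 9 = 13  — 13 repeats.
That took 4 steps.

4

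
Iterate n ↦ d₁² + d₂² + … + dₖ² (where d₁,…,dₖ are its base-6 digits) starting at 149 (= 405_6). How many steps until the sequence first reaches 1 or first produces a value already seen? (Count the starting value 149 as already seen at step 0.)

149 = (4,0,5)_6 → 4² + 0² + 5² = 41
41 = (1,0,5)_6 → 1² + 0² + 5² = 26
26 = (4,2)_6 → 4² + 2² = 20
20 = (3,2)_6 → 3² + 2² = 13
13 = (2,1)_6 → 2² + 1² = 5
5 = (5)_6 → 5² = 25
25 = (4,1)_6 → 4² + 1² = 17
17 = (2,5)_6 → 2² + 5² = 29
29 = (4,5)_6 → 4² + 5² = 41  — 41 repeats.
That took 9 steps.

9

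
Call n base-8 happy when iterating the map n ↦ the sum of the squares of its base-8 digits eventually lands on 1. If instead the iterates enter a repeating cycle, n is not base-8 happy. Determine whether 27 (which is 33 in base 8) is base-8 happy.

27 = (3,3)_8 → 3² + 3² = 18
18 = (2,2)_8 → 2² + 2² = 8
8 = (1,0)_8 → 1² + 0² = 1  — reached 1.

base-8 happy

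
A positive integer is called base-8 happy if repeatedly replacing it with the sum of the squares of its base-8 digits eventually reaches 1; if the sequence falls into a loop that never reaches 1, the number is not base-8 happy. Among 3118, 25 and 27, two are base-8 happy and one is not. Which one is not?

3118: 3118 → 97 → 18 → 8 → 1  — reaches 1 (base-8 happy)
25: 25 → 10 → 5 → 25  — repeats 25 (not base-8 happy)
27: 27 → 18 → 8 → 1  — reaches 1 (base-8 happy)

25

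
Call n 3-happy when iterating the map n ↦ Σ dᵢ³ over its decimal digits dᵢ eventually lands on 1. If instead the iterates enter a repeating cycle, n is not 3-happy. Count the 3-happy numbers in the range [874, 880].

874: 874 → 919 → 1459 → 919  — not 3-happy
875: 875 → 980 → 1241 → 74 → 407 → 407  — not 3-happy
876: 876 → 1071 → 345 → 216 → 225 → 141 → 66 → 432 → 99 → 1458 → 702 → 351 → 153 → 153  — not 3-happy
877: 877 → 1198 → 1243 → 100 → 1  — 3-happy
878: 878 → 1367 → 587 → 980 → 1241 → 74 → 407 → 407  — not 3-happy
879: 879 → 1584 → 702 → 351 → 153 → 153  — not 3-happy
880: 880 → 1024 → 73 → 370 → 370  — not 3-happy
3-happy: 877

1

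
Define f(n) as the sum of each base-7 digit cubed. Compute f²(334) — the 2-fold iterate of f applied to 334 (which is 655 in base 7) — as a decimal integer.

334 = (6,5,5)_7 → 6³ + 5³ + 5³ = 466
466 = (1,2,3,4)_7 → 1³ + 2³ + 3³ + 4³ = 100

100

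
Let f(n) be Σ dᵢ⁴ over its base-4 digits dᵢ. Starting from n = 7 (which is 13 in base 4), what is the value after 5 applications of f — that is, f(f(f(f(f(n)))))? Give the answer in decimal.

7 = (1,3)_4 → 1⁴ + 3⁴ = 82
82 = (1,1,0,2)_4 → 1⁴ + 1⁴ + 0⁴ + 2⁴ = 18
18 = (1,0,2)_4 → 1⁴ + 0⁴ + 2⁴ = 17
17 = (1,0,1)_4 → 1⁴ + 0⁴ + 1⁴ = 2
2 = (2)_4 → 2⁴ = 16

16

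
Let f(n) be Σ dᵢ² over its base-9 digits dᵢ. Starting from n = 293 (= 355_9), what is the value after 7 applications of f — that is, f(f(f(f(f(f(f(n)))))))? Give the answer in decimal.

89

293 = (3,5,5)_9 → 3² + 5² + 5² = 59
59 = (6,5)_9 → 6² + 5² = 61
61 = (6,7)_9 → 6² + 7² = 85
85 = (1,0,4)_9 → 1² + 0² + 4² = 17
17 = (1,8)_9 → 1² + 8² = 65
65 = (7,2)_9 → 7² + 2² = 53
53 = (5,8)_9 → 5² + 8² = 89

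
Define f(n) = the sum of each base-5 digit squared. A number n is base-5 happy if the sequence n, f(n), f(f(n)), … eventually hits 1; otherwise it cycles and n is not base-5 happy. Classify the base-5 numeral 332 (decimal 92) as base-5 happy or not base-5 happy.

92 = (3,3,2)_5 → 3² + 3² + 2² = 22
22 = (4,2)_5 → 4² + 2² = 20
20 = (4,0)_5 → 4² + 0² = 16
16 = (3,1)_5 → 3² + 1² = 10
10 = (2,0)_5 → 2² + 0² = 4
4 = (4)_5 → 4² = 16  — 16 already seen; the sequence cycles without reaching 1.

not base-5 happy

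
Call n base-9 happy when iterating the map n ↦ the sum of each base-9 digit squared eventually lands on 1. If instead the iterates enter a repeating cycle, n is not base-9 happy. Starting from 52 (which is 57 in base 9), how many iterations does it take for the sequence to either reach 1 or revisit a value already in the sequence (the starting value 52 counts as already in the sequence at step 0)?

52 = (5,7)_9 → 5² + 7² = 25 + 49 = 74
74 = (8,2)_9 → 8² + 2² = 64 + 4 = 68
68 = (7,5)_9 → 7² + 5² = 49 + 25 = 74  — 74 repeats.
That took 3 steps.

3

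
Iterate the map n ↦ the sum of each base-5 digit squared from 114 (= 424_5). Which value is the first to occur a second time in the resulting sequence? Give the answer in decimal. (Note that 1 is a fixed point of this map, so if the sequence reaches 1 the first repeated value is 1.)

114 = (4,2,4)_5 → 4² + 2² + 4² = 36
36 = (1,2,1)_5 → 1² + 2² + 1² = 6
6 = (1,1)_5 → 1² + 1² = 2
2 = (2)_5 → 2² = 4
4 = (4)_5 → 4² = 16
16 = (3,1)_5 → 3² + 1² = 10
10 = (2,0)_5 → 2² + 0² = 4  — 4 already appeared earlier.

4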